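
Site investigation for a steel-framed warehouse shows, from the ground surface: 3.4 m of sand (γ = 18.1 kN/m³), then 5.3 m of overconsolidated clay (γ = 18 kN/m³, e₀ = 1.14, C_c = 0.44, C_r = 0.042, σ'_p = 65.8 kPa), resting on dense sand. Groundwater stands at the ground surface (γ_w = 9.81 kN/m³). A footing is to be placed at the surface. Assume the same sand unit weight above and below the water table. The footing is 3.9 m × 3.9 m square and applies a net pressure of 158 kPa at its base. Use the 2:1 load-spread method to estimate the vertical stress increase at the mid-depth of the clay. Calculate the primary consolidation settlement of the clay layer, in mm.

S_c ≈ 69.1 mm

Mid-depth of clay below the ground surface: z = 3.4 + 5.3/2 = 6.05 m.
Total vertical stress at mid-clay: σ_v = 18.1×3.4 + 18×2.65 = 109.24 kPa.
Pore pressure: u = 9.81×(6.05 − 0) = 59.351 kPa.
Initial effective stress: σ'_0 = σ_v − u = 109.24 − 59.351 = 49.889 kPa.
Stress increase at mid-clay by the 2:1 spreading method:
Δσ = qBL/((B+z)(L+z)) = 158×3.9×3.9/((3.9+6.05)(3.9+6.05)) = 24.274 kPa
Final effective stress: σ'_f = 49.889 + 24.274 = 74.163 kPa.
σ'_f = 74.163 > σ'_p = 65.8 kPa, so the stress path crosses the preconsolidation pressure — recompression up to σ'_p, then virgin compression beyond:
S_c = H/(1+e₀)·[C_r·log₁₀(σ'_p/σ'_0) + C_c·log₁₀(σ'_f/σ'_p)]
    = 5.3/2.14 × [0.042×log₁₀(65.8/49.889) + 0.44×log₁₀(74.163/65.8)]
    = 2.4766 × [0.0050493 + 0.022863] = 0.06913 m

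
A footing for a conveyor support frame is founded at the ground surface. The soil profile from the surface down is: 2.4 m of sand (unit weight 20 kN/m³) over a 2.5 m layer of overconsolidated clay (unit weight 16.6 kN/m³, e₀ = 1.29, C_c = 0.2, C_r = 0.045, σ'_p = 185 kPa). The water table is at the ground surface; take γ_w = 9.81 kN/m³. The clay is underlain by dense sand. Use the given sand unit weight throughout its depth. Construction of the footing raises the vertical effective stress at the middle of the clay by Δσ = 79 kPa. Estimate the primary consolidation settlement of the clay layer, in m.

Mid-depth of clay below the ground surface: z = 2.4 + 2.5/2 = 3.65 m.
Total vertical stress at mid-clay: σ_v = 20×2.4 + 16.6×1.25 = 68.75 kPa.
Pore pressure: u = 9.81×(3.65 − 0) = 35.806 kPa.
Initial effective stress: σ'_0 = σ_v − u = 68.75 − 35.806 = 32.944 kPa.
Final effective stress: σ'_f = 32.944 + 79 = 111.94 kPa.
σ'_f = 111.94 ≤ σ'_p = 185 kPa, so the clay remains overconsolidated and only the recompression index applies:
S_c = C_r·H/(1+e₀)·log₁₀(σ'_f/σ'_0) = 0.045×2.5/2.29×log₁₀(111.94/32.944)
    = 0.049126 × 0.53121 = 0.0261 m

S_c ≈ 0.0261 m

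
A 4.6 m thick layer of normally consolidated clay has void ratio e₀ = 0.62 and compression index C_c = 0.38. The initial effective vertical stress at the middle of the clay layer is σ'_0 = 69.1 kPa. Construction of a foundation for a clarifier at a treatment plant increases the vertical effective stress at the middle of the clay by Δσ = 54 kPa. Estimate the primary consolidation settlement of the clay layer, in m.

S_c ≈ 0.271 m

Final effective stress: σ'_f = σ'_0 + Δσ = 69.1 + 54 = 123.1 kPa.
Normally consolidated clay, so the full stress increment lies on the virgin compression line:
S_c = C_c·H/(1+e₀)·log₁₀(σ'_f/σ'_0) = 0.38×4.6/(1+0.62)×log₁₀(123.1/69.1)
    = 1.079 × 0.25078 = 0.2706 m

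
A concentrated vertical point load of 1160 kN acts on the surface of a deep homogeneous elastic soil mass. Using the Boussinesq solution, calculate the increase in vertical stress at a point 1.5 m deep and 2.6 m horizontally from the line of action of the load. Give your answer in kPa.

Boussinesq vertical stress below a point load on an elastic half-space:
Δσ_z = 3P/(2πz²) · [1 + (r/z)²]^(−5/2)
r/z = 2.6/1.5 = 1.7333; [1+(r/z)²]^(−5/2) = 0.031163.
Δσ_z = 3×1160/(2π×1.5²) × 0.031163 = 246.16 × 0.031163 = 7.671 kPa

Δσ_z ≈ 7.67 kPa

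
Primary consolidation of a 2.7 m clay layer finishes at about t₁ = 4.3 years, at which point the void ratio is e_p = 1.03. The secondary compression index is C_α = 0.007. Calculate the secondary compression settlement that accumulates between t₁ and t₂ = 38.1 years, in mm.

S_s ≈ 8.82 mm

Secondary compression: S_s = C_α·H/(1+e_p)·log₁₀(t₂/t₁)
S_s = 0.007×2.7/(1+1.03)×log₁₀(38.1/4.3)
    = 0.00931 × 0.9475 = 0.008821 m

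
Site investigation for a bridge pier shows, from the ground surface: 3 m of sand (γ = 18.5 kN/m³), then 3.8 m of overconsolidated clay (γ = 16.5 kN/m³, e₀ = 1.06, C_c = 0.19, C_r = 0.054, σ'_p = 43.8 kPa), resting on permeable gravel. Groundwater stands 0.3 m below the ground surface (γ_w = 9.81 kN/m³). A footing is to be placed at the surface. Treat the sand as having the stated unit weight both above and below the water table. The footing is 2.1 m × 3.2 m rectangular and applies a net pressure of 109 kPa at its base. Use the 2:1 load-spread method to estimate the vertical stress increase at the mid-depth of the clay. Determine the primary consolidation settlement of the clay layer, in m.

Mid-depth of clay below the ground surface: z = 3 + 3.8/2 = 4.9 m.
Total vertical stress at mid-clay: σ_v = 18.5×3 + 16.5×1.9 = 86.85 kPa.
Pore pressure: u = 9.81×(4.9 − 0.3) = 45.126 kPa.
Initial effective stress: σ'_0 = σ_v − u = 86.85 − 45.126 = 41.724 kPa.
Stress increase at mid-clay by the 2:1 spreading method:
Δσ = qBL/((B+z)(L+z)) = 109×2.1×3.2/((2.1+4.9)(3.2+4.9)) = 12.919 kPa
Final effective stress: σ'_f = 41.724 + 12.919 = 54.643 kPa.
σ'_f = 54.643 > σ'_p = 43.8 kPa, so the stress path crosses the preconsolidation pressure — recompression up to σ'_p, then virgin compression beyond:
S_c = H/(1+e₀)·[C_r·log₁₀(σ'_p/σ'_0) + C_c·log₁₀(σ'_f/σ'_p)]
    = 3.8/2.06 × [0.054×log₁₀(43.8/41.724) + 0.19×log₁₀(54.643/43.8)]
    = 1.8447 × [0.0011388 + 0.018251] = 0.03577 m

S_c ≈ 0.0358 m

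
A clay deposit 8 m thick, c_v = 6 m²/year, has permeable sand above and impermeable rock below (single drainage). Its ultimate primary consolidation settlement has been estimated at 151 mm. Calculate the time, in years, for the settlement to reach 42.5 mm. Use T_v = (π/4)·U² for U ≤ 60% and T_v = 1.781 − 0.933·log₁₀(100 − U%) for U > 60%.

t ≈ 0.664 years

Drainage path length: H_d = H = 8 m (single drainage).
U = S(t)/S_ult = 42.5/151 = 0.2815.
U ≤ 60%: T_v = (π/4)·U² = (π/4)×0.28146² = 0.062218.
t = T_v·H_d²/c_v = 0.062218×8²/6 = 0.6637 years.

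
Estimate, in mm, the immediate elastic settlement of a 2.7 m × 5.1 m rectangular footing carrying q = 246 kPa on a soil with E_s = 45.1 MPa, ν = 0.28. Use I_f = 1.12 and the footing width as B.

Immediate (elastic) settlement: S_e = q·B·(1−ν²)/E_s · I_f.
E_s = 45.1 MPa = 45100 kPa.
S_e = 246 × 2.7 × (1 − 0.28²) / 45100 × 1.12
    = 246 × 2.7 × 0.9216 / 45100 × 1.12
    = 0.0152 m = 15.2 mm

S_e ≈ 15.2 mm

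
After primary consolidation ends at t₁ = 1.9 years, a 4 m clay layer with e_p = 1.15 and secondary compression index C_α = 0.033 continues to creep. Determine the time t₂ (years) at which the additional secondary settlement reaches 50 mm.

t₂ ≈ 12.4 years

S_s = C_α·H/(1+e_p)·log₁₀(t₂/t₁) ⇒ log₁₀(t₂/t₁) = S_s·(1+e_p)/(C_α·H).
log₁₀(t₂/t₁) = 0.05 × (1+1.15) / (0.033×4) = 0.8144
t₂ = t₁ × 10^0.8144 = 1.9 × 6.522 = 12.39 years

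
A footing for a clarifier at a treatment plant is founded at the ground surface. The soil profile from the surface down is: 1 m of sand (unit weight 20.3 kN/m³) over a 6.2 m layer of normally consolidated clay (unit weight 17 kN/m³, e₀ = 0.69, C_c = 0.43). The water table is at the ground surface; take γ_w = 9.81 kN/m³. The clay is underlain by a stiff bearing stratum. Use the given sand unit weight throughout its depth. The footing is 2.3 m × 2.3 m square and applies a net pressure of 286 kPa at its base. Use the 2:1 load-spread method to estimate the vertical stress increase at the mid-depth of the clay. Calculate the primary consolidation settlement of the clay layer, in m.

S_c ≈ 0.517 m

Mid-depth of clay below the ground surface: z = 1 + 6.2/2 = 4.1 m.
Total vertical stress at mid-clay: σ_v = 20.3×1 + 17×3.1 = 73 kPa.
Pore pressure: u = 9.81×(4.1 − 0) = 40.221 kPa.
Initial effective stress: σ'_0 = σ_v − u = 73 − 40.221 = 32.779 kPa.
Stress increase at mid-clay by the 2:1 spreading method:
Δσ = qBL/((B+z)(L+z)) = 286×2.3×2.3/((2.3+4.1)(2.3+4.1)) = 36.937 kPa
Final effective stress: σ'_f = σ'_0 + Δσ = 32.779 + 36.937 = 69.716 kPa.
Normally consolidated clay, so the full stress increment lies on the virgin compression line:
S_c = C_c·H/(1+e₀)·log₁₀(σ'_f/σ'_0) = 0.43×6.2/(1+0.69)×log₁₀(69.716/32.779)
    = 1.5775 × 0.32774 = 0.517 m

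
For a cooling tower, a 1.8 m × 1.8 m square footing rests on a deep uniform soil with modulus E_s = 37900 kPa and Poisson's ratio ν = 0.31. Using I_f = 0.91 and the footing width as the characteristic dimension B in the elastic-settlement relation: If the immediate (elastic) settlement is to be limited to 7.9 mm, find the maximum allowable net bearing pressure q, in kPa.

S_e = q·B·(1−ν²)/E_s · I_f  ⇒  q = S_e·E_s / (B·(1−ν²)·I_f).
q = 0.0079 × 37900 / (1.8 × 0.9039 × 0.91) = 202.2 kPa

q ≈ 202 kPa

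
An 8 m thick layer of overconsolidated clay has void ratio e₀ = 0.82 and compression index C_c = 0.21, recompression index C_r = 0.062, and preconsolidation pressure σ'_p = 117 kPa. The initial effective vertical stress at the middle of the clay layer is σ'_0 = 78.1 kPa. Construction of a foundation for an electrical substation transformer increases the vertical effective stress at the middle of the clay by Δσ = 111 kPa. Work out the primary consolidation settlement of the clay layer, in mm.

Final effective stress: σ'_f = 78.1 + 111 = 189.1 kPa.
σ'_f = 189.1 > σ'_p = 117 kPa, so the stress path crosses the preconsolidation pressure — recompression up to σ'_p, then virgin compression beyond:
S_c = H/(1+e₀)·[C_r·log₁₀(σ'_p/σ'_0) + C_c·log₁₀(σ'_f/σ'_p)]
    = 8/1.82 × [0.062×log₁₀(117/78.1) + 0.21×log₁₀(189.1/117)]
    = 4.3956 × [0.010883 + 0.043786] = 0.2403 m

S_c ≈ 240 mm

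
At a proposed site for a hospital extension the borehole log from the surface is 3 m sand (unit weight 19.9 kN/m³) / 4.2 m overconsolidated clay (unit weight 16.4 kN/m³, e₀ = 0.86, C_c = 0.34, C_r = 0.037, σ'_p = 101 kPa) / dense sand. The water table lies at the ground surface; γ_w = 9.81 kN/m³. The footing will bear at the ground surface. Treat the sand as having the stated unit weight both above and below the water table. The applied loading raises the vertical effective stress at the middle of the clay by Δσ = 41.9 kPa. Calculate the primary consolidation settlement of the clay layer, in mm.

Mid-depth of clay below the ground surface: z = 3 + 4.2/2 = 5.1 m.
Total vertical stress at mid-clay: σ_v = 19.9×3 + 16.4×2.1 = 94.14 kPa.
Pore pressure: u = 9.81×(5.1 − 0) = 50.031 kPa.
Initial effective stress: σ'_0 = σ_v − u = 94.14 − 50.031 = 44.109 kPa.
Final effective stress: σ'_f = 44.109 + 41.9 = 86.009 kPa.
σ'_f = 86.009 ≤ σ'_p = 101 kPa, so the clay remains overconsolidated and only the recompression index applies:
S_c = C_r·H/(1+e₀)·log₁₀(σ'_f/σ'_0) = 0.037×4.2/1.86×log₁₀(86.009/44.109)
    = 0.08355 × 0.29002 = 0.02423 m

S_c ≈ 24.2 mm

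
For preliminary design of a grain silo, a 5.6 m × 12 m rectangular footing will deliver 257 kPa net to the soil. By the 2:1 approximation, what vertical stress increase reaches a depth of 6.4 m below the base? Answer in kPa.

Δσ_z ≈ 78.2 kPa

By the 2:1 method the load spreads at 1 horizontal : 2 vertical, so at depth z the loaded area has grown by z in each plan dimension:
Δσ = qBL/((B+z)(L+z)) = 257×5.6×12/((5.6+6.4)(12+6.4)) = 78.217 kPa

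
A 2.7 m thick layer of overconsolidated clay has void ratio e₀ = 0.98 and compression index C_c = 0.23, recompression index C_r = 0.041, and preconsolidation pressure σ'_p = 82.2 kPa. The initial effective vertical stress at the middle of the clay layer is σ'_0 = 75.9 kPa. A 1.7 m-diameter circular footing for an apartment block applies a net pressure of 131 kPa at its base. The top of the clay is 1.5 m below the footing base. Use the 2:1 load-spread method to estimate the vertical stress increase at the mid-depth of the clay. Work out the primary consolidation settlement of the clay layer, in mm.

Mid-depth of clay below the footing base: z = 1.5 + 2.7/2 = 2.85 m.
Stress increase at mid-clay by the 2:1 spreading method:
Δσ ≈ qD²/(D+z)² = 131×1.7²/(1.7+2.85)² = 18.287 kPa
Final effective stress: σ'_f = 75.9 + 18.287 = 94.187 kPa.
σ'_f = 94.187 > σ'_p = 82.2 kPa, so the stress path crosses the preconsolidation pressure — recompression up to σ'_p, then virgin compression beyond:
S_c = H/(1+e₀)·[C_r·log₁₀(σ'_p/σ'_0) + C_c·log₁₀(σ'_f/σ'_p)]
    = 2.7/1.98 × [0.041×log₁₀(82.2/75.9) + 0.23×log₁₀(94.187/82.2)]
    = 1.3636 × [0.0014198 + 0.013597] = 0.02048 m

S_c ≈ 20.5 mm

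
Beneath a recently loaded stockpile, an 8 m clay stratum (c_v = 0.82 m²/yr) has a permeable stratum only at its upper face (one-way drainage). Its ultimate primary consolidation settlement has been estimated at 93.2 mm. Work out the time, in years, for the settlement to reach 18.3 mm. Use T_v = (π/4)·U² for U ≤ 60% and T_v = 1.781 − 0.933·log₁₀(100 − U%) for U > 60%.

t ≈ 2.36 years

Drainage path length: H_d = H = 8 m (single drainage).
U = S(t)/S_ult = 18.3/93.2 = 0.1964.
U ≤ 60%: T_v = (π/4)·U² = (π/4)×0.19635² = 0.03028.
t = T_v·H_d²/c_v = 0.03028×8²/0.82 = 2.363 years.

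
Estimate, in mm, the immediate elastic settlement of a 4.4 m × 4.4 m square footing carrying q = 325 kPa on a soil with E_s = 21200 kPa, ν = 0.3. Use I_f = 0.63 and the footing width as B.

Immediate (elastic) settlement: S_e = q·B·(1−ν²)/E_s · I_f.
S_e = 325 × 4.4 × (1 − 0.3²) / 21200 × 0.63
    = 325 × 4.4 × 0.91 / 21200 × 0.63
    = 0.03867 m = 38.67 mm

S_e ≈ 38.7 mm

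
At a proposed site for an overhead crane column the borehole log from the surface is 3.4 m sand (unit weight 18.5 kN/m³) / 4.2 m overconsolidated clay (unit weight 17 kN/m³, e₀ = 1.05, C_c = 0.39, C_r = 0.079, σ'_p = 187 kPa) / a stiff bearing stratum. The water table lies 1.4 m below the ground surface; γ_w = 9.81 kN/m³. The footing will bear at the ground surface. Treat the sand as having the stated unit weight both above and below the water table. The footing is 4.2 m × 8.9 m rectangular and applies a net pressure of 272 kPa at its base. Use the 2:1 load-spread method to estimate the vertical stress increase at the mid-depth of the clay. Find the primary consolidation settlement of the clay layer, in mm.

S_c ≈ 56.9 mm

Mid-depth of clay below the ground surface: z = 3.4 + 4.2/2 = 5.5 m.
Total vertical stress at mid-clay: σ_v = 18.5×3.4 + 17×2.1 = 98.6 kPa.
Pore pressure: u = 9.81×(5.5 − 1.4) = 40.221 kPa.
Initial effective stress: σ'_0 = σ_v − u = 98.6 − 40.221 = 58.379 kPa.
Stress increase at mid-clay by the 2:1 spreading method:
Δσ = qBL/((B+z)(L+z)) = 272×4.2×8.9/((4.2+5.5)(8.9+5.5)) = 72.79 kPa
Final effective stress: σ'_f = 58.379 + 72.79 = 131.17 kPa.
σ'_f = 131.17 ≤ σ'_p = 187 kPa, so the clay remains overconsolidated and only the recompression index applies:
S_c = C_r·H/(1+e₀)·log₁₀(σ'_f/σ'_0) = 0.079×4.2/2.05×log₁₀(131.17/58.379)
    = 0.16186 × 0.35158 = 0.05691 m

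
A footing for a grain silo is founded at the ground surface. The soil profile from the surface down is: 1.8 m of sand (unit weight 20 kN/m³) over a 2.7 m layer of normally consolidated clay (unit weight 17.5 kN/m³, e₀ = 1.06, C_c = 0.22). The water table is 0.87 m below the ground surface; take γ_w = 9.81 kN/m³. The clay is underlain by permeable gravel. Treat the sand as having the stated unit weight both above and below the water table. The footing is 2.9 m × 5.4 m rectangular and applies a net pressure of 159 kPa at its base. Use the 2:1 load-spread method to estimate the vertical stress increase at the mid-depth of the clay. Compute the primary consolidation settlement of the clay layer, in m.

Mid-depth of clay below the ground surface: z = 1.8 + 2.7/2 = 3.15 m.
Total vertical stress at mid-clay: σ_v = 20×1.8 + 17.5×1.35 = 59.625 kPa.
Pore pressure: u = 9.81×(3.15 − 0.87) = 22.367 kPa.
Initial effective stress: σ'_0 = σ_v − u = 59.625 − 22.367 = 37.258 kPa.
Stress increase at mid-clay by the 2:1 spreading method:
Δσ = qBL/((B+z)(L+z)) = 159×2.9×5.4/((2.9+3.15)(5.4+3.15)) = 48.136 kPa
Final effective stress: σ'_f = σ'_0 + Δσ = 37.258 + 48.136 = 85.394 kPa.
Normally consolidated clay, so the full stress increment lies on the virgin compression line:
S_c = C_c·H/(1+e₀)·log₁₀(σ'_f/σ'_0) = 0.22×2.7/(1+1.06)×log₁₀(85.394/37.258)
    = 0.28835 × 0.36021 = 0.1039 m

S_c ≈ 0.104 m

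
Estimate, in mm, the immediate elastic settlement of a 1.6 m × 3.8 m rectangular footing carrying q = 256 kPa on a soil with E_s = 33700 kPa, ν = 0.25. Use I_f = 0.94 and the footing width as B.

S_e ≈ 10.7 mm

Immediate (elastic) settlement: S_e = q·B·(1−ν²)/E_s · I_f.
S_e = 256 × 1.6 × (1 − 0.25²) / 33700 × 0.94
    = 256 × 1.6 × 0.9375 / 33700 × 0.94
    = 0.01071 m = 10.71 mm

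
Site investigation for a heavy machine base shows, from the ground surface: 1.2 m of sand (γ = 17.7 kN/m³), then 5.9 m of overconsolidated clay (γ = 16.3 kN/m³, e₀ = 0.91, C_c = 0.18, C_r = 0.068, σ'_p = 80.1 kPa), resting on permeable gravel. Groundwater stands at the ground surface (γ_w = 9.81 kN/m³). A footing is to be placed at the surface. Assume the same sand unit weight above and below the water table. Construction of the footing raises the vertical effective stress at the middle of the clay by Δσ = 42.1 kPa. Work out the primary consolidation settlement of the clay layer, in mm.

Mid-depth of clay below the ground surface: z = 1.2 + 5.9/2 = 4.15 m.
Total vertical stress at mid-clay: σ_v = 17.7×1.2 + 16.3×2.95 = 69.325 kPa.
Pore pressure: u = 9.81×(4.15 − 0) = 40.712 kPa.
Initial effective stress: σ'_0 = σ_v − u = 69.325 − 40.712 = 28.613 kPa.
Final effective stress: σ'_f = 28.613 + 42.1 = 70.713 kPa.
σ'_f = 70.713 ≤ σ'_p = 80.1 kPa, so the clay remains overconsolidated and only the recompression index applies:
S_c = C_r·H/(1+e₀)·log₁₀(σ'_f/σ'_0) = 0.068×5.9/1.91×log₁₀(70.713/28.613)
    = 0.21005 × 0.39294 = 0.08254 m

S_c ≈ 82.5 mm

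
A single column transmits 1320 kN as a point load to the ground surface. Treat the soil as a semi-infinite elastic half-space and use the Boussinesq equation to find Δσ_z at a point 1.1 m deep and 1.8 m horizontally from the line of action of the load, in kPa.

Δσ_z ≈ 20.1 kPa

Boussinesq vertical stress below a point load on an elastic half-space:
Δσ_z = 3P/(2πz²) · [1 + (r/z)²]^(−5/2)
r/z = 1.8/1.1 = 1.6364; [1+(r/z)²]^(−5/2) = 0.038553.
Δσ_z = 3×1320/(2π×1.1²) × 0.038553 = 520.87 × 0.038553 = 20.08 kPa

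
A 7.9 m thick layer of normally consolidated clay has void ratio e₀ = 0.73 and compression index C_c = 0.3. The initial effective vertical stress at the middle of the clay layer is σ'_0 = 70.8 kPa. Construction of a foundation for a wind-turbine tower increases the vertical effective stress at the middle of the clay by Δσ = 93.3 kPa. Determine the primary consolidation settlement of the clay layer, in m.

Final effective stress: σ'_f = σ'_0 + Δσ = 70.8 + 93.3 = 164.1 kPa.
Normally consolidated clay, so the full stress increment lies on the virgin compression line:
S_c = C_c·H/(1+e₀)·log₁₀(σ'_f/σ'_0) = 0.3×7.9/(1+0.73)×log₁₀(164.1/70.8)
    = 1.3699 × 0.36508 = 0.5001 m

S_c ≈ 0.5 m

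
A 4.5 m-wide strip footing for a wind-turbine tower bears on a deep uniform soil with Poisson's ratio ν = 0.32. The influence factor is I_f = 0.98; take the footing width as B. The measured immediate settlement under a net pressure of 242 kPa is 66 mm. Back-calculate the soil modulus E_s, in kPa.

S_e = q·B·(1−ν²)/E_s · I_f  ⇒  E_s = q·B·(1−ν²)·I_f / S_e.
E_s = 242 × 4.5 × 0.8976 × 0.98 / 0.066 = 14510 kPa

E_s ≈ 14500 kPa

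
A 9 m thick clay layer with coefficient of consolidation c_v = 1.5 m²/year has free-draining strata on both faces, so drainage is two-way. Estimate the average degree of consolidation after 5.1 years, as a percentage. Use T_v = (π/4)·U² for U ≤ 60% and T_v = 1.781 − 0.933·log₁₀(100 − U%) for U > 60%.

Drainage path length: H_d = H/2 = 4.5 m (double drainage).
T_v = c_v·t/H_d² = 1.5×5.1/4.5² = 0.37778.
T_v = 0.37778 corresponds to the U > 60% branch:
U = 1 − 10^((1.781 − T_v)/0.933)/100 = 0.6809

U ≈ 68.1 %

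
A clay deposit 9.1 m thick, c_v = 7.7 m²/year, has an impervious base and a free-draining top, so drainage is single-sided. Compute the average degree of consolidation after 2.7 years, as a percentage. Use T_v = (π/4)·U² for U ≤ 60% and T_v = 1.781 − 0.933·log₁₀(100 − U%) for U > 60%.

Drainage path length: H_d = H = 9.1 m (single drainage).
T_v = c_v·t/H_d² = 7.7×2.7/9.1² = 0.25106.
T_v = 0.25106 corresponds to the U ≤ 60% branch:
U = √(4T_v/π) = 0.5654

U ≈ 56.5 %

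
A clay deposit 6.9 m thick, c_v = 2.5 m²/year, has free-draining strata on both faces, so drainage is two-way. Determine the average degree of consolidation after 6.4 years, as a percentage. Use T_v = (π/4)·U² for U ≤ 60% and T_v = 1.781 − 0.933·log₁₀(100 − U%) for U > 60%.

Drainage path length: H_d = H/2 = 3.45 m (double drainage).
T_v = c_v·t/H_d² = 2.5×6.4/3.45² = 1.3443.
T_v = 1.3443 corresponds to the U > 60% branch:
U = 1 − 10^((1.781 − T_v)/0.933)/100 = 0.9706

U ≈ 97.1 %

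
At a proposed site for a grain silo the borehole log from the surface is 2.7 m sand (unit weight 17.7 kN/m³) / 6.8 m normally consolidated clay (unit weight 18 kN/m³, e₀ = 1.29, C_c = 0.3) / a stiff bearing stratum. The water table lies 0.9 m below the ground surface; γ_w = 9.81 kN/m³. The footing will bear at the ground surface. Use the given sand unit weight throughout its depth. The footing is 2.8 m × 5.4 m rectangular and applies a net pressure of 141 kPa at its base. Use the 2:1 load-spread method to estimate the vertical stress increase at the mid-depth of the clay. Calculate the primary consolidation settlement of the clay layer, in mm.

Mid-depth of clay below the ground surface: z = 2.7 + 6.8/2 = 6.1 m.
Total vertical stress at mid-clay: σ_v = 17.7×2.7 + 18×3.4 = 108.99 kPa.
Pore pressure: u = 9.81×(6.1 − 0.9) = 51.012 kPa.
Initial effective stress: σ'_0 = σ_v − u = 108.99 − 51.012 = 57.978 kPa.
Stress increase at mid-clay by the 2:1 spreading method:
Δσ = qBL/((B+z)(L+z)) = 141×2.8×5.4/((2.8+6.1)(5.4+6.1)) = 20.83 kPa
Final effective stress: σ'_f = σ'_0 + Δσ = 57.978 + 20.83 = 78.808 kPa.
Normally consolidated clay, so the full stress increment lies on the virgin compression line:
S_c = C_c·H/(1+e₀)·log₁₀(σ'_f/σ'_0) = 0.3×6.8/(1+1.29)×log₁₀(78.808/57.978)
    = 0.89083 × 0.13331 = 0.1188 m

S_c ≈ 119 mm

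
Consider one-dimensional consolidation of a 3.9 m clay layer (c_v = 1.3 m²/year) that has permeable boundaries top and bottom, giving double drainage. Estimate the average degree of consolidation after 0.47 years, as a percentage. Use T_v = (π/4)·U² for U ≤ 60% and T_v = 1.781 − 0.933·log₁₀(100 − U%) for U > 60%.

U ≈ 45.2 %

Drainage path length: H_d = H/2 = 1.95 m (double drainage).
T_v = c_v·t/H_d² = 1.3×0.47/1.95² = 0.16068.
T_v = 0.16068 corresponds to the U ≤ 60% branch:
U = √(4T_v/π) = 0.4523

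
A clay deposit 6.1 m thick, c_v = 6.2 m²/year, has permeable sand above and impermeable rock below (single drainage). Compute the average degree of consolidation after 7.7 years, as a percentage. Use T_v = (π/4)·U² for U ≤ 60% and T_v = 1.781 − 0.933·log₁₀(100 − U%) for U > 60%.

U ≈ 96.6 %

Drainage path length: H_d = H = 6.1 m (single drainage).
T_v = c_v·t/H_d² = 6.2×7.7/6.1² = 1.283.
T_v = 1.283 corresponds to the U > 60% branch:
U = 1 − 10^((1.781 − T_v)/0.933)/100 = 0.9658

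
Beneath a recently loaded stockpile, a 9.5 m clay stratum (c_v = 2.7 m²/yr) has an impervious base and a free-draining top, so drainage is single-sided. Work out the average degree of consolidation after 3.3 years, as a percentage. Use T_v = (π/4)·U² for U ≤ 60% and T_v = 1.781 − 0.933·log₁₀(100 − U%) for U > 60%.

Drainage path length: H_d = H = 9.5 m (single drainage).
T_v = c_v·t/H_d² = 2.7×3.3/9.5² = 0.098726.
T_v = 0.098726 corresponds to the U ≤ 60% branch:
U = √(4T_v/π) = 0.3545

U ≈ 35.5 %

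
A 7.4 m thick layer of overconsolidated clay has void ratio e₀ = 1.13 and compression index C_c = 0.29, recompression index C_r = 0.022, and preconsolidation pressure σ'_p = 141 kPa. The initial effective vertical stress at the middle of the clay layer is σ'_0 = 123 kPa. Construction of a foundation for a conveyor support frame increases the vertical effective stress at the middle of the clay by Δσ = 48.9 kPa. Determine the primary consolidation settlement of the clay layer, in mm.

Final effective stress: σ'_f = 123 + 48.9 = 171.9 kPa.
σ'_f = 171.9 > σ'_p = 141 kPa, so the stress path crosses the preconsolidation pressure — recompression up to σ'_p, then virgin compression beyond:
S_c = H/(1+e₀)·[C_r·log₁₀(σ'_p/σ'_0) + C_c·log₁₀(σ'_f/σ'_p)]
    = 7.4/2.13 × [0.022×log₁₀(141/123) + 0.29×log₁₀(171.9/141)]
    = 3.4742 × [0.0013049 + 0.024956] = 0.09124 m

S_c ≈ 91.2 mm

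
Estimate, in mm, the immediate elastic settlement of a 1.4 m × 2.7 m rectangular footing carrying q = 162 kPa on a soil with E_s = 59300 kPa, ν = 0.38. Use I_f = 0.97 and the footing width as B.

Immediate (elastic) settlement: S_e = q·B·(1−ν²)/E_s · I_f.
S_e = 162 × 1.4 × (1 − 0.38²) / 59300 × 0.97
    = 162 × 1.4 × 0.8556 / 59300 × 0.97
    = 0.003174 m = 3.174 mm

S_e ≈ 3.17 mm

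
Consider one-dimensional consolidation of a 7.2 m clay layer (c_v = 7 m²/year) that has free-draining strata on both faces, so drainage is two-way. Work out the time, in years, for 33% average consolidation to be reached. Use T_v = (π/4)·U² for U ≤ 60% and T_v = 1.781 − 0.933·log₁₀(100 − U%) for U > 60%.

t ≈ 0.158 years

Drainage path length: H_d = H/2 = 3.6 m (double drainage).
U ≤ 60%: T_v = (π/4)·U² = (π/4)×0.33² = 0.08553.
t = T_v·H_d²/c_v = 0.08553×3.6²/7 = 0.1584 years.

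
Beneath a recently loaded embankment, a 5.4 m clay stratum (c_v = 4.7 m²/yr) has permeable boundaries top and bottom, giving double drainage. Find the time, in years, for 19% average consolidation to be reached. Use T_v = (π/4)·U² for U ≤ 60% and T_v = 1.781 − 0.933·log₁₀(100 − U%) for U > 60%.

t ≈ 0.044 years

Drainage path length: H_d = H/2 = 2.7 m (double drainage).
U ≤ 60%: T_v = (π/4)·U² = (π/4)×0.19² = 0.028353.
t = T_v·H_d²/c_v = 0.028353×2.7²/4.7 = 0.04398 years.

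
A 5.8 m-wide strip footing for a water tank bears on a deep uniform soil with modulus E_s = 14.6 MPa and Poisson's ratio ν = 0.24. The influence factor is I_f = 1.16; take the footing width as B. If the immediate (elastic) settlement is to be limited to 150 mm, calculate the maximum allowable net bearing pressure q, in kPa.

E_s = 14.6 MPa = 14600 kPa.
S_e = q·B·(1−ν²)/E_s · I_f  ⇒  q = S_e·E_s / (B·(1−ν²)·I_f).
q = 0.15 × 14600 / (5.8 × 0.9424 × 1.16) = 345.4 kPa

q ≈ 345 kPa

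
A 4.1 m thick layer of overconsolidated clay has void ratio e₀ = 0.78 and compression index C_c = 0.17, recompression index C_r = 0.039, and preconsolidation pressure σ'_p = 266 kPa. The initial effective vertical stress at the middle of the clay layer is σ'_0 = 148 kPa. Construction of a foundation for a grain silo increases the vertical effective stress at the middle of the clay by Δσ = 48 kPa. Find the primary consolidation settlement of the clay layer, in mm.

Final effective stress: σ'_f = 148 + 48 = 196 kPa.
σ'_f = 196 ≤ σ'_p = 266 kPa, so the clay remains overconsolidated and only the recompression index applies:
S_c = C_r·H/(1+e₀)·log₁₀(σ'_f/σ'_0) = 0.039×4.1/1.78×log₁₀(196/148)
    = 0.089833 × 0.12199 = 0.01096 m

S_c ≈ 11 mm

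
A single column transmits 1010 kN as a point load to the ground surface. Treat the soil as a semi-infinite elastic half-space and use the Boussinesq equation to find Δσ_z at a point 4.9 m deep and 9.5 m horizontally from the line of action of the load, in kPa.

Boussinesq vertical stress below a point load on an elastic half-space:
Δσ_z = 3P/(2πz²) · [1 + (r/z)²]^(−5/2)
r/z = 9.5/4.9 = 1.9388; [1+(r/z)²]^(−5/2) = 0.020242.
Δσ_z = 3×1010/(2π×4.9²) × 0.020242 = 20.085 × 0.020242 = 0.4066 kPa

Δσ_z ≈ 0.407 kPa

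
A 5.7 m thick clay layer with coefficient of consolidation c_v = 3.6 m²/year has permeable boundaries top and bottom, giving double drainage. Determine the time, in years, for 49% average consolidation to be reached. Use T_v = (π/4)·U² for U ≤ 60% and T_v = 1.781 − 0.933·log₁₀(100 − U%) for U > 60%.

t ≈ 0.425 years

Drainage path length: H_d = H/2 = 2.85 m (double drainage).
U ≤ 60%: T_v = (π/4)·U² = (π/4)×0.49² = 0.18857.
t = T_v·H_d²/c_v = 0.18857×2.85²/3.6 = 0.4255 years.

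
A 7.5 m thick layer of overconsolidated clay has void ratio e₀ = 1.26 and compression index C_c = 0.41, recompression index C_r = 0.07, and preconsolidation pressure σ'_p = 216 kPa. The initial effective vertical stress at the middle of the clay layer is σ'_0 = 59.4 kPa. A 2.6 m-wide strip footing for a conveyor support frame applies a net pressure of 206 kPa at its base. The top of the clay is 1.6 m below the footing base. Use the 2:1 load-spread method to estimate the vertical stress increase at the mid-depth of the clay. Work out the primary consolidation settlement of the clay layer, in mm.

S_c ≈ 76.5 mm

Mid-depth of clay below the footing base: z = 1.6 + 7.5/2 = 5.35 m.
Stress increase at mid-clay by the 2:1 spreading method:
Δσ = qB/(B+z) = 206×2.6/(2.6+5.35) = 67.371 kPa
Final effective stress: σ'_f = 59.4 + 67.371 = 126.77 kPa.
σ'_f = 126.77 ≤ σ'_p = 216 kPa, so the clay remains overconsolidated and only the recompression index applies:
S_c = C_r·H/(1+e₀)·log₁₀(σ'_f/σ'_0) = 0.07×7.5/2.26×log₁₀(126.77/59.4)
    = 0.2323 × 0.32923 = 0.07648 m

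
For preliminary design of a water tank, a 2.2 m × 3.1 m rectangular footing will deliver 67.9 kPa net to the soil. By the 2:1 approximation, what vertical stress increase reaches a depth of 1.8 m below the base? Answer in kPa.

By the 2:1 method the load spreads at 1 horizontal : 2 vertical, so at depth z the loaded area has grown by z in each plan dimension:
Δσ = qBL/((B+z)(L+z)) = 67.9×2.2×3.1/((2.2+1.8)(3.1+1.8)) = 23.626 kPa

Δσ_z ≈ 23.6 kPa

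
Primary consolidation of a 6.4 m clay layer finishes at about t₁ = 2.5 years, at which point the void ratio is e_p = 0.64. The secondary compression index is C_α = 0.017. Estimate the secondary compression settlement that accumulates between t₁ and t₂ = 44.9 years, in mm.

Secondary compression: S_s = C_α·H/(1+e_p)·log₁₀(t₂/t₁)
S_s = 0.017×6.4/(1+0.64)×log₁₀(44.9/2.5)
    = 0.06634 × 1.254 = 0.08321 m

S_s ≈ 83.2 mm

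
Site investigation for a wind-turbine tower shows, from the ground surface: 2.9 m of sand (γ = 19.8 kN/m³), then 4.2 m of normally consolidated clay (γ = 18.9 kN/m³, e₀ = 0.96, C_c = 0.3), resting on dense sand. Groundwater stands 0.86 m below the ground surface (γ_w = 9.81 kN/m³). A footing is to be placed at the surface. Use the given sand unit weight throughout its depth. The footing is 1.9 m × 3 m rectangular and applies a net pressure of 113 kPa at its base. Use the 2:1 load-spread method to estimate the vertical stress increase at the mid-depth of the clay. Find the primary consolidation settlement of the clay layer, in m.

Mid-depth of clay below the ground surface: z = 2.9 + 4.2/2 = 5 m.
Total vertical stress at mid-clay: σ_v = 19.8×2.9 + 18.9×2.1 = 97.11 kPa.
Pore pressure: u = 9.81×(5 − 0.86) = 40.613 kPa.
Initial effective stress: σ'_0 = σ_v − u = 97.11 − 40.613 = 56.497 kPa.
Stress increase at mid-clay by the 2:1 spreading method:
Δσ = qBL/((B+z)(L+z)) = 113×1.9×3/((1.9+5)(3+5)) = 11.668 kPa
Final effective stress: σ'_f = σ'_0 + Δσ = 56.497 + 11.668 = 68.165 kPa.
Normally consolidated clay, so the full stress increment lies on the virgin compression line:
S_c = C_c·H/(1+e₀)·log₁₀(σ'_f/σ'_0) = 0.3×4.2/(1+0.96)×log₁₀(68.165/56.497)
    = 0.64286 × 0.081536 = 0.05242 m

S_c ≈ 0.0524 m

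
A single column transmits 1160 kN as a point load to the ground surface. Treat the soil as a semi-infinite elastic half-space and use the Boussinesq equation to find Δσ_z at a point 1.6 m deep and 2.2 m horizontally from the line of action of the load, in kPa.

Δσ_z ≈ 15.2 kPa

Boussinesq vertical stress below a point load on an elastic half-space:
Δσ_z = 3P/(2πz²) · [1 + (r/z)²]^(−5/2)
r/z = 2.2/1.6 = 1.375; [1+(r/z)²]^(−5/2) = 0.070392.
Δσ_z = 3×1160/(2π×1.6²) × 0.070392 = 216.35 × 0.070392 = 15.23 kPa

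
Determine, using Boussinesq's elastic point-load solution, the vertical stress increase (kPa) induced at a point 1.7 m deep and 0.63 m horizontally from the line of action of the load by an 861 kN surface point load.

Δσ_z ≈ 103 kPa

Boussinesq vertical stress below a point load on an elastic half-space:
Δσ_z = 3P/(2πz²) · [1 + (r/z)²]^(−5/2)
r/z = 0.63/1.7 = 0.37059; [1+(r/z)²]^(−5/2) = 0.7249.
Δσ_z = 3×861/(2π×1.7²) × 0.7249 = 142.25 × 0.7249 = 103.1 kPa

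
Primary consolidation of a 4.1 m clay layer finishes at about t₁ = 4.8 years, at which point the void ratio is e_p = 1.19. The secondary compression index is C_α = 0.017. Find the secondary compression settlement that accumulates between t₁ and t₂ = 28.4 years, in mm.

S_s ≈ 24.6 mm

Secondary compression: S_s = C_α·H/(1+e_p)·log₁₀(t₂/t₁)
S_s = 0.017×4.1/(1+1.19)×log₁₀(28.4/4.8)
    = 0.03183 × 0.7721 = 0.02457 m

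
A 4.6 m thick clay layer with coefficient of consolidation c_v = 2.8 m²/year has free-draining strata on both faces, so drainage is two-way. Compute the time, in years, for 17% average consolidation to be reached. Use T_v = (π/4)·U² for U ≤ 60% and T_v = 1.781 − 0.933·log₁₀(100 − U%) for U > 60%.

Drainage path length: H_d = H/2 = 2.3 m (double drainage).
U ≤ 60%: T_v = (π/4)·U² = (π/4)×0.17² = 0.022698.
t = T_v·H_d²/c_v = 0.022698×2.3²/2.8 = 0.04288 years.

t ≈ 0.0429 years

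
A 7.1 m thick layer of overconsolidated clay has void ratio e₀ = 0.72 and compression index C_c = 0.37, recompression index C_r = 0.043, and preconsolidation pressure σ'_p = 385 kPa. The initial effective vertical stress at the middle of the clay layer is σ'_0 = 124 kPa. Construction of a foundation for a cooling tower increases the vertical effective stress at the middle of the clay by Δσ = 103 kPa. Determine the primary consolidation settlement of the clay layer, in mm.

S_c ≈ 46.6 mm

Final effective stress: σ'_f = 124 + 103 = 227 kPa.
σ'_f = 227 ≤ σ'_p = 385 kPa, so the clay remains overconsolidated and only the recompression index applies:
S_c = C_r·H/(1+e₀)·log₁₀(σ'_f/σ'_0) = 0.043×7.1/1.72×log₁₀(227/124)
    = 0.1775 × 0.2626 = 0.04661 m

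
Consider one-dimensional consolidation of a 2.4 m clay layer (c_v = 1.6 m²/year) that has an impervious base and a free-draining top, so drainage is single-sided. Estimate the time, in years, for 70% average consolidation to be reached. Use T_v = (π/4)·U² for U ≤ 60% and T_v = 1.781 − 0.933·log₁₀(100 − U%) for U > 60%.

Drainage path length: H_d = H = 2.4 m (single drainage).
U > 60%: T_v = 1.781 − 0.933·log₁₀(100 − 70) = 0.40285.
t = T_v·H_d²/c_v = 0.40285×2.4²/1.6 = 1.45 years.

t ≈ 1.45 years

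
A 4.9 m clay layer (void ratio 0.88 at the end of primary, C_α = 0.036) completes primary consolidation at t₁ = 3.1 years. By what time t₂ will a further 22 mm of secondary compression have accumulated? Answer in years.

S_s = C_α·H/(1+e_p)·log₁₀(t₂/t₁) ⇒ log₁₀(t₂/t₁) = S_s·(1+e_p)/(C_α·H).
log₁₀(t₂/t₁) = 0.022 × (1+0.88) / (0.036×4.9) = 0.2345
t₂ = t₁ × 10^0.2345 = 3.1 × 1.716 = 5.319 years

t₂ ≈ 5.32 years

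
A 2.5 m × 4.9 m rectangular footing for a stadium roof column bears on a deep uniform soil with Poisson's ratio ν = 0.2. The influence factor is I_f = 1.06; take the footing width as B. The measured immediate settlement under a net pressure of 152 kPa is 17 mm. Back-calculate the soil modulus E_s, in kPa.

S_e = q·B·(1−ν²)/E_s · I_f  ⇒  E_s = q·B·(1−ν²)·I_f / S_e.
E_s = 152 × 2.5 × 0.96 × 1.06 / 0.017 = 22750 kPa

E_s ≈ 22700 kPa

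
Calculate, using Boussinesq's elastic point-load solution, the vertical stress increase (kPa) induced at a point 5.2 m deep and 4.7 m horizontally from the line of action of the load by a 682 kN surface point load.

Boussinesq vertical stress below a point load on an elastic half-space:
Δσ_z = 3P/(2πz²) · [1 + (r/z)²]^(−5/2)
r/z = 4.7/5.2 = 0.90385; [1+(r/z)²]^(−5/2) = 0.22472.
Δσ_z = 3×682/(2π×5.2²) × 0.22472 = 12.043 × 0.22472 = 2.706 kPa

Δσ_z ≈ 2.71 kPa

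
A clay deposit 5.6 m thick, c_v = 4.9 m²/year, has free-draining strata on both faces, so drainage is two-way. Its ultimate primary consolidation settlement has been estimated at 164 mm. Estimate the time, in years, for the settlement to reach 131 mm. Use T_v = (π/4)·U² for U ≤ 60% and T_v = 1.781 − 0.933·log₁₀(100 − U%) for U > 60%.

t ≈ 0.903 years

Drainage path length: H_d = H/2 = 2.8 m (double drainage).
U = S(t)/S_ult = 131/164 = 0.7988.
U > 60%: T_v = 1.781 − 0.933·log₁₀(100 − 79.878) = 0.56468.
t = T_v·H_d²/c_v = 0.56468×2.8²/4.9 = 0.9035 years.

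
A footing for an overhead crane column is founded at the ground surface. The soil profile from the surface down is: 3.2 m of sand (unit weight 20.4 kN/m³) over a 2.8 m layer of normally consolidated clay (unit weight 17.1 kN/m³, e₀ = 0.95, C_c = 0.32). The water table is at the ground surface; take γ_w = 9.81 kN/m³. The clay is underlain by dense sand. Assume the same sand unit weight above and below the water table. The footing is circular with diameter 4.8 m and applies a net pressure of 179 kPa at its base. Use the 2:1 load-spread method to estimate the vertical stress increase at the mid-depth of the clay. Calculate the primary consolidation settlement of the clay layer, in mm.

S_c ≈ 144 mm

Mid-depth of clay below the ground surface: z = 3.2 + 2.8/2 = 4.6 m.
Total vertical stress at mid-clay: σ_v = 20.4×3.2 + 17.1×1.4 = 89.22 kPa.
Pore pressure: u = 9.81×(4.6 − 0) = 45.126 kPa.
Initial effective stress: σ'_0 = σ_v − u = 89.22 − 45.126 = 44.094 kPa.
Stress increase at mid-clay by the 2:1 spreading method:
Δσ ≈ qD²/(D+z)² = 179×4.8²/(4.8+4.6)² = 46.675 kPa
Final effective stress: σ'_f = σ'_0 + Δσ = 44.094 + 46.675 = 90.769 kPa.
Normally consolidated clay, so the full stress increment lies on the virgin compression line:
S_c = C_c·H/(1+e₀)·log₁₀(σ'_f/σ'_0) = 0.32×2.8/(1+0.95)×log₁₀(90.769/44.094)
    = 0.45949 × 0.31356 = 0.1441 m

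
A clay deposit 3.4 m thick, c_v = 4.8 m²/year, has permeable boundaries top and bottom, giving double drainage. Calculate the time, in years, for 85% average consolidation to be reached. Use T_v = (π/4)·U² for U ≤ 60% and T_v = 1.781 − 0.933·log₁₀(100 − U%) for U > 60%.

Drainage path length: H_d = H/2 = 1.7 m (double drainage).
U > 60%: T_v = 1.781 − 0.933·log₁₀(100 − 85) = 0.68371.
t = T_v·H_d²/c_v = 0.68371×1.7²/4.8 = 0.4117 years.

t ≈ 0.412 years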